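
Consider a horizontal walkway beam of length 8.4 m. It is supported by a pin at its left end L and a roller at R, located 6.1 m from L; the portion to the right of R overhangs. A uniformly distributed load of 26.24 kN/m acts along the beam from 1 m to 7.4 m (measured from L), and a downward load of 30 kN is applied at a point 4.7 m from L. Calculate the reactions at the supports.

L_x = 0, L_y = 59.19 kN, R_y = 138.7 kN

Resultant of the distributed load: 26.24 × 6.4 = 167.936 kN at 4.2 m from L.
ΣM about L: R_y·6.1 − (26.24·6.4)·4.2 − 30·4.7 = 0 → R_y = 846.3312/6.1 = 138.743 ≈ 138.7 kN.
ΣF_y = 0: L_y + 138.743 − 26.24·6.4 − 30 = 0 → L_y = 59.19 kN.
ΣF_x = 0: no horizontal applied forces, so L_x = 0.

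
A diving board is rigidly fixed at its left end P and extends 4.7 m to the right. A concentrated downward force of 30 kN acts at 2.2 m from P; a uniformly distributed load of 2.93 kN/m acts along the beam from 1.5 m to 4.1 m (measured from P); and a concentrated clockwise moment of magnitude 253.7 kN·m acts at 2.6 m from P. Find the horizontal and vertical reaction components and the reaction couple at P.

P_x = 0, P_y = 37.62 kN, M_P = 341.0 kN·m

Resultant of the distributed load: 2.93 × 2.6 = 7.618 kN at 2.8 m from P.
ΣF_x = 0: P_x = 0.
ΣF_y = 0: P_y − 30 − 2.93·2.6 = 0 → P_y = 37.62 kN.
ΣM about P: M_P − 30·2.2 − (2.93·2.6)·2.8 − 253.7 = 0 → M_P = 341.0 kN·m.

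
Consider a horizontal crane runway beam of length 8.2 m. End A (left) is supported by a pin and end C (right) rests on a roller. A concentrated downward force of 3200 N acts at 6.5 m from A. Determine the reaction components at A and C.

A_x = 0, A_y = 663.4 N, C_y = 2537 N

Moments about A: C_y·8.2 − 3200·6.5 = 0 → C_y = 20800/8.2 = 2536.59 ≈ 2537 N.
ΣF_y = 0: A_y + 2536.59 − 3200 = 0 → A_y = 663.4 N.
ΣF_x = 0: no horizontal applied forces, so A_x = 0.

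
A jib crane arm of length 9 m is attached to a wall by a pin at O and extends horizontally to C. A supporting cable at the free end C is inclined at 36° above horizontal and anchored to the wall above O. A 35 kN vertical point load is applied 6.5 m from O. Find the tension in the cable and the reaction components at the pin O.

T = 43.01 kN, O_x = 34.79 kN, O_y = 9.722 kN

ΣM about O: T·sin36°·9 − 35·6.5 = 0 → T = 227.5/(9·0.587785) = 43.0051 ≈ 43.01 kN.
ΣF_x = 0: O_x − T·cos36° = 0 → O_x = 43.0051 × 0.809017 = 34.79 kN.
ΣF_y = 0: O_y + T·sin36° − 35 = 0 → O_y = 35 − 43.0051 × 0.587785 = 9.722 kN.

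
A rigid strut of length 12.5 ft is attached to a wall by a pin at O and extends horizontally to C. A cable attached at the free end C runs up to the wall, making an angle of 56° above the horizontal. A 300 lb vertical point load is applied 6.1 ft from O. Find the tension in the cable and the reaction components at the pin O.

T = 176.6 lb, O_x = 98.75 lb, O_y = 153.6 lb

ΣM about O: T·sin56°·12.5 − 300·6.1 = 0 → T = 1830/(12.5·0.829038) = 176.59 ≈ 176.6 lb.
ΣF_x = 0: O_x − T·cos56° = 0 → O_x = 176.59 × 0.559193 = 98.75 lb.
ΣF_y = 0: O_y + T·sin56° − 300 = 0 → O_y = 300 − 176.59 × 0.829038 = 153.6 lb.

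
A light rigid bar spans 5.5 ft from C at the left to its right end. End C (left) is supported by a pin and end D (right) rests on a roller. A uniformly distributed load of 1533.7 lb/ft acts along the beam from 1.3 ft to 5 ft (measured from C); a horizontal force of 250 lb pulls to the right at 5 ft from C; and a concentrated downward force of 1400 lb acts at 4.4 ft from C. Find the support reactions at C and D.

Resultant of the distributed load: 1533.7 × 3.7 = 5674.69 lb at 3.15 ft from C.
Taking moments about C: D_y·5.5 − (1533.7·3.7)·3.15 − 1400·4.4 = 0 → D_y = 24035.2735/5.5 = 4370.05 ≈ 4370 lb.
ΣF_y = 0: C_y + 4370.05 − 1533.7·3.7 − 1400 = 0 → C_y = 2705 lb.
ΣF_x = 0: C_x + 250 = 0 → C_x = -250.0 lb.

C_x = -250.0 lb, C_y = 2705 lb, D_y = 4370 lb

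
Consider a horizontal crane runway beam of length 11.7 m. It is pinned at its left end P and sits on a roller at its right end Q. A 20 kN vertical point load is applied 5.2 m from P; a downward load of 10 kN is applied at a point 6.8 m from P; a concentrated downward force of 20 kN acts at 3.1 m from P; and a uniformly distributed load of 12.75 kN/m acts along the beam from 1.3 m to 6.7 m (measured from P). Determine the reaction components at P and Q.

P_x = 0, P_y = 75.31 kN, Q_y = 43.54 kN

Resultant of the distributed load: 12.75 × 5.4 = 68.85 kN at 4 m from P.
ΣM about P: Q_y·11.7 − 20·5.2 − 10·6.8 − 20·3.1 − (12.75·5.4)·4 = 0 → Q_y = 509.4/11.7 = 43.5385 ≈ 43.54 kN.
ΣF_y = 0: P_y + 43.5385 − 20 − 10 − 20 − 12.75·5.4 = 0 → P_y = 75.31 kN.
ΣF_x = 0: no horizontal applied forces, so P_x = 0.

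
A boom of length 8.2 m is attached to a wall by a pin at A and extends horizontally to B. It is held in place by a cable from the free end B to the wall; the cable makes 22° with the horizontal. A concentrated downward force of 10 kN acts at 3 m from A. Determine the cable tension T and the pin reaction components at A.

T = 9.766 kN, A_x = 9.055 kN, A_y = 6.341 kN

ΣM about A: T·sin22°·8.2 − 10·3 = 0 → T = 30/(8.2·0.374607) = 9.76633 ≈ 9.766 kN.
ΣF_x = 0: A_x − T·cos22° = 0 → A_x = 9.76633 × 0.927184 = 9.055 kN.
ΣF_y = 0: A_y + T·sin22° − 10 = 0 → A_y = 10 − 9.76633 × 0.374607 = 6.341 kN.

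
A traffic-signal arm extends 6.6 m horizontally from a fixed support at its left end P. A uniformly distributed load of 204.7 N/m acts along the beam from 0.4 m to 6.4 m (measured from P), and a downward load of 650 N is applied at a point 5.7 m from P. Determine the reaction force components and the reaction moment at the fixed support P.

P_x = 0, P_y = 1878 N, M_P = 7881 N·m

Resultant of the distributed load: 204.7 × 6 = 1228.2 N at 3.4 m from P.
ΣF_x = 0: P_x = 0.
ΣF_y = 0: P_y − 204.7·6 − 650 = 0 → P_y = 1878 N.
ΣM about P: M_P − (204.7·6)·3.4 − 650·5.7 = 0 → M_P = 7881 N·m.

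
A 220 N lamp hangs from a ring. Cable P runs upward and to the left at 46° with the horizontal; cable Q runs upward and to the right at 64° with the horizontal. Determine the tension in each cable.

T_P = 102.6 N, T_Q = 162.6 N

ΣF_x = 0: −T_P·cos46° + T_Q·cos64° = 0 → T_Q = 1.58464·T_P.
ΣF_y = 0: T_P·sin46° + T_Q·sin64° = 220.
Substitute: T_P·(0.71934 + 1.58464·0.898794) = 220 → T_P = 102.631 ≈ 102.6 N.
Then T_Q = 1.58464 × 102.631 = 162.6 N.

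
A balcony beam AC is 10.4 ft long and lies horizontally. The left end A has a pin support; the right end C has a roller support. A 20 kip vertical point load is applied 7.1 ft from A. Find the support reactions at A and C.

ΣM about A: C_y·10.4 − 20·7.1 = 0 → C_y = 142/10.4 = 13.6538 ≈ 13.65 kip.
ΣF_y = 0: A_y + 13.6538 − 20 = 0 → A_y = 6.346 kip.
ΣF_x = 0: no horizontal applied forces, so A_x = 0.

A_x = 0, A_y = 6.346 kip, C_y = 13.65 kip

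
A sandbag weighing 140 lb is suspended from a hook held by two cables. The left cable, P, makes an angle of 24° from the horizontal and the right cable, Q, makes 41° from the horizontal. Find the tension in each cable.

T_P = 116.6 lb, T_Q = 141.1 lb

ΣF_x = 0: −T_P·cos24° + T_Q·cos41° = 0 → T_Q = 1.21046·T_P.
ΣF_y = 0: T_P·sin24° + T_Q·sin41° = 140.
Substitute: T_P·(0.406737 + 1.21046·0.656059) = 140 → T_P = 116.582 ≈ 116.6 lb.
Then T_Q = 1.21046 × 116.582 = 141.1 lb.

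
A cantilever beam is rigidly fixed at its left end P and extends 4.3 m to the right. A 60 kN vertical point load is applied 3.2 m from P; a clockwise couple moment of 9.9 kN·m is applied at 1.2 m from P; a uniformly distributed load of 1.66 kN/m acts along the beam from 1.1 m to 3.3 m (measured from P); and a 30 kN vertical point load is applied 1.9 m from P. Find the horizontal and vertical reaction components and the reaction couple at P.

Resultant of the distributed load: 1.66 × 2.2 = 3.652 kN at 2.2 m from P.
ΣF_x = 0: P_x = 0.
ΣF_y = 0: P_y − 60 − 1.66·2.2 − 30 = 0 → P_y = 93.65 kN.
ΣM about P: M_P − 60·3.2 − 9.9 − (1.66·2.2)·2.2 − 30·1.9 = 0 → M_P = 266.9 kN·m.

P_x = 0, P_y = 93.65 kN, M_P = 266.9 kN·m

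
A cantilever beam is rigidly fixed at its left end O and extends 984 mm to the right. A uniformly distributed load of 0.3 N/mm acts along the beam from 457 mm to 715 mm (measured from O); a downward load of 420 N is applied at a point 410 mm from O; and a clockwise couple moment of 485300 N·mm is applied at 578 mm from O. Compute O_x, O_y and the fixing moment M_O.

Resultant of the distributed load: 0.3 × 258 = 77.4 N at 586 mm from O.
ΣF_x = 0: O_x = 0.
ΣF_y = 0: O_y − 0.3·258 − 420 = 0 → O_y = 497.4 N.
ΣM about O: M_O − (0.3·258)·586 − 420·410 − 485300 = 0 → M_O = 702900 N·mm.

O_x = 0, O_y = 497.4 N, M_O = 702900 N·mm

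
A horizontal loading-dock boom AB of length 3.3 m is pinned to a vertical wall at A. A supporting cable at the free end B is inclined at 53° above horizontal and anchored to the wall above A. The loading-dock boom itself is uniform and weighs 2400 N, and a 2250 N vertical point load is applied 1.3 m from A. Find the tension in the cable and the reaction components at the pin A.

T = 2612 N, A_x = 1572 N, A_y = 2564 N

ΣM about A: T·sin53°·3.3 − 2400·1.65 − 2250·1.3 = 0 → T = 6885/(3.3·0.798636) = 2612.41 ≈ 2612 N.
ΣF_x = 0: A_x − T·cos53° = 0 → A_x = 2612.41 × 0.601815 = 1572 N.
ΣF_y = 0: A_y + T·sin53° − 2400 − 2250 = 0 → A_y = 4650 − 2612.41 × 0.798636 = 2564 N.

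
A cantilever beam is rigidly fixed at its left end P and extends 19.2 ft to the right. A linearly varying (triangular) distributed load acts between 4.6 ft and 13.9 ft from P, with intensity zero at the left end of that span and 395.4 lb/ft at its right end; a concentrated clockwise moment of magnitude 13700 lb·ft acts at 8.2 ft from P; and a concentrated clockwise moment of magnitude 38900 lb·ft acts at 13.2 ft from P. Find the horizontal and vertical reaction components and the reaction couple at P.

P_x = 0, P_y = 1839 lb, M_P = 72460 lb·ft

Resultant of the triangular load: ½ × 395.4 × 9.3 = 1838.61 lb, acting at 10.8 ft from P (one-third of the span from the peak).
ΣF_x = 0: P_x = 0.
ΣF_y = 0: P_y − ½·395.4·9.3 = 0 → P_y = 1839 lb.
ΣM about P: M_P − (½·395.4·9.3)·10.8 − 13700 − 38900 = 0 → M_P = 72460 lb·ft.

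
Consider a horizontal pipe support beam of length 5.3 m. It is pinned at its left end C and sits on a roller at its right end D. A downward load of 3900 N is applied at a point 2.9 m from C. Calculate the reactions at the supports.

Taking moments about C: D_y·5.3 − 3900·2.9 = 0 → D_y = 11310/5.3 = 2133.96 ≈ 2134 N.
ΣF_y = 0: C_y + 2133.96 − 3900 = 0 → C_y = 1766 N.
ΣF_x = 0: no horizontal applied forces, so C_x = 0.

C_x = 0, C_y = 1766 N, D_y = 2134 N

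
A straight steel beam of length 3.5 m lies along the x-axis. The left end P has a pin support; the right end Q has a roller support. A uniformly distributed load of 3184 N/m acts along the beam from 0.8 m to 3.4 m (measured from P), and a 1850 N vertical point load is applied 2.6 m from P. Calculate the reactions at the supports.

P_x = 0, P_y = 3787 N, Q_y = 6341 N

Resultant of the distributed load: 3184 × 2.6 = 8278.4 N at 2.1 m from P.
Moments about P: Q_y·3.5 − (3184·2.6)·2.1 − 1850·2.6 = 0 → Q_y = 22194.64/3.5 = 6341.33 ≈ 6341 N.
ΣF_y = 0: P_y + 6341.33 − 3184·2.6 − 1850 = 0 → P_y = 3787 N.
ΣF_x = 0: no horizontal applied forces, so P_x = 0.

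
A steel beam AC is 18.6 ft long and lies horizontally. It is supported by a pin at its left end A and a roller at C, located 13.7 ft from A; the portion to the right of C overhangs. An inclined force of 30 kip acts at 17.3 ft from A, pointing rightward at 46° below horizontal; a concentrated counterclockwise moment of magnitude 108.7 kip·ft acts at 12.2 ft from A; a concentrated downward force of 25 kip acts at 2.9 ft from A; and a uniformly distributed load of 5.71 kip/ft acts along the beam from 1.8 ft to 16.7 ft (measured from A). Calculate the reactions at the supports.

A_x = -20.84 kip, A_y = 49.61 kip, C_y = 82.05 kip

Resultant of the distributed load: 5.71 × 14.9 = 85.079 kip at 9.25 ft from A.
ΣM about A: C_y·13.7 − 30·sin46°·17.3 + 108.7 − 25·2.9 − (5.71·14.9)·9.25 = 0 → C_y = 1124.12/13.7 = 82.0526 ≈ 82.05 kip.
ΣF_y = 0: A_y + 82.0526 − 30·sin46° − 25 − 5.71·14.9 = 0 → A_y = 49.61 kip.
ΣF_x = 0: A_x + 30·cos46° = 0 → A_x = -20.84 kip.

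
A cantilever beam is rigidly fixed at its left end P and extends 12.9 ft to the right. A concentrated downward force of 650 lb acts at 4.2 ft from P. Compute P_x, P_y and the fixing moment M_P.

P_x = 0, P_y = 650.0 lb, M_P = 2730 lb·ft

ΣF_x = 0: P_x = 0.
ΣF_y = 0: P_y − 650 = 0 → P_y = 650.0 lb.
ΣM about P: M_P − 650·4.2 = 0 → M_P = 2730 lb·ft.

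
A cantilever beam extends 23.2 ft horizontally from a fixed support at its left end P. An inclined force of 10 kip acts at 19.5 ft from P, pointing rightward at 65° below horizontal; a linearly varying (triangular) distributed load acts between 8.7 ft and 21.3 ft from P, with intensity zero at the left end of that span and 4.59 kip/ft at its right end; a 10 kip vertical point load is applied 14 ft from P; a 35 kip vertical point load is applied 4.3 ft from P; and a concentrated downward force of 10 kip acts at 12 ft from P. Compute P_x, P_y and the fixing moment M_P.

P_x = -4.226 kip, P_y = 92.98 kip, M_P = 1082 kip·ft

Resultant of the triangular load: ½ × 4.59 × 12.6 = 28.917 kip, acting at 17.1 ft from P (one-third of the span from the peak).
ΣF_x = 0: P_x + 10·cos65° = 0 → P_x = -4.226 kip.
ΣF_y = 0: P_y − 10·sin65° − ½·4.59·12.6 − 10 − 35 − 10 = 0 → P_y = 92.98 kip.
ΣM about P: M_P − 10·sin65°·19.5 − (½·4.59·12.6)·17.1 − 10·14 − 35·4.3 − 10·12 = 0 → M_P = 1082 kip·ft.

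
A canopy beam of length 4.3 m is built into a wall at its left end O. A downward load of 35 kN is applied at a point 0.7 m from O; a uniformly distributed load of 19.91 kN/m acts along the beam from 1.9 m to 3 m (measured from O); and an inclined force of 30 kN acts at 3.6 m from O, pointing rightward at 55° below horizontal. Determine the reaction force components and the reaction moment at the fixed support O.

Resultant of the distributed load: 19.91 × 1.1 = 21.901 kN at 2.45 m from O.
ΣF_x = 0: O_x + 30·cos55° = 0 → O_x = -17.21 kN.
ΣF_y = 0: O_y − 35 − 19.91·1.1 − 30·sin55° = 0 → O_y = 81.48 kN.
ΣM about O: M_O − 35·0.7 − (19.91·1.1)·2.45 − 30·sin55°·3.6 = 0 → M_O = 166.6 kN·m.

O_x = -17.21 kN, O_y = 81.48 kN, M_O = 166.6 kN·m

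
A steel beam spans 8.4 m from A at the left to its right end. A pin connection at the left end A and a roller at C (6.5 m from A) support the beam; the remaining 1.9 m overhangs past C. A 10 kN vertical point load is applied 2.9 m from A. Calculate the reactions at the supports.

A_x = 0, A_y = 5.538 kN, C_y = 4.462 kN

Taking moments about A: C_y·6.5 − 10·2.9 = 0 → C_y = 29/6.5 = 4.46154 ≈ 4.462 kN.
ΣF_y = 0: A_y + 4.46154 − 10 = 0 → A_y = 5.538 kN.
ΣF_x = 0: no horizontal applied forces, so A_x = 0.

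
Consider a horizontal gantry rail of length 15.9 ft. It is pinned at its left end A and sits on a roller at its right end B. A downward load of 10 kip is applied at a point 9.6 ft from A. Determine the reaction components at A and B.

A_x = 0, A_y = 3.962 kip, B_y = 6.038 kip

ΣM about A: B_y·15.9 − 10·9.6 = 0 → B_y = 96/15.9 = 6.03774 ≈ 6.038 kip.
ΣF_y = 0: A_y + 6.03774 − 10 = 0 → A_y = 3.962 kip.
ΣF_x = 0: no horizontal applied forces, so A_x = 0.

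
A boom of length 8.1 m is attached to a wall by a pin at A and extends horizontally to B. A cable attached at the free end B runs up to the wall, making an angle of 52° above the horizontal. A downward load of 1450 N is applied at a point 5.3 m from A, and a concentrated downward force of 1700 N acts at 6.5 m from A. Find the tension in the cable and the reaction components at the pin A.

ΣM about A: T·sin52°·8.1 − 1450·5.3 − 1700·6.5 = 0 → T = 18735/(8.1·0.788011) = 2935.19 ≈ 2935 N.
ΣF_x = 0: A_x − T·cos52° = 0 → A_x = 2935.19 × 0.615661 = 1807 N.
ΣF_y = 0: A_y + T·sin52° − 1450 − 1700 = 0 → A_y = 3150 − 2935.19 × 0.788011 = 837.0 N.

T = 2935 N, A_x = 1807 N, A_y = 837.0 N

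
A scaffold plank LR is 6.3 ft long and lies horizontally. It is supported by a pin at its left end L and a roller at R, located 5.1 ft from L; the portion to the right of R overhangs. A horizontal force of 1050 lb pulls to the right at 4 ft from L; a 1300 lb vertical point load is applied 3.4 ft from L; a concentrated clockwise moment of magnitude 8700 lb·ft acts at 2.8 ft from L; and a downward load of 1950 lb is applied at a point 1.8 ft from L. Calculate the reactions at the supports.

L_x = -1050 lb, L_y = -10.78 lb, R_y = 3261 lb

ΣM about L: R_y·5.1 − 1300·3.4 − 8700 − 1950·1.8 = 0 → R_y = 16630/5.1 = 3260.78 ≈ 3261 lb.
ΣF_y = 0: L_y + 3260.78 − 1300 − 1950 = 0 → L_y = -10.78 lb.
ΣF_x = 0: L_x + 1050 = 0 → L_x = -1050 lb.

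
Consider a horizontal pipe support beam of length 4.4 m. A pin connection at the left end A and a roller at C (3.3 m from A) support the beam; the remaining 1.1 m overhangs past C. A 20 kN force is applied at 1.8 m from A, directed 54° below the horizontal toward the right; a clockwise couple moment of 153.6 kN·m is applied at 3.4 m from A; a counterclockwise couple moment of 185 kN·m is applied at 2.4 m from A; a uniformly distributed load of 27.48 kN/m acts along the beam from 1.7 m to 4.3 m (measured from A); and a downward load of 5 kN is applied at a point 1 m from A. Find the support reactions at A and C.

A_x = -11.76 kN, A_y = 26.85 kN, C_y = 65.78 kN

Resultant of the distributed load: 27.48 × 2.6 = 71.448 kN at 3 m from A.
Taking moments about A: C_y·3.3 − 20·sin54°·1.8 − 153.6 + 185 − (27.48·2.6)·3 − 5·1 = 0 → C_y = 217.069/3.3 = 65.7785 ≈ 65.78 kN.
ΣF_y = 0: A_y + 65.7785 − 20·sin54° − 27.48·2.6 − 5 = 0 → A_y = 26.85 kN.
ΣF_x = 0: A_x + 20·cos54° = 0 → A_x = -11.76 kN.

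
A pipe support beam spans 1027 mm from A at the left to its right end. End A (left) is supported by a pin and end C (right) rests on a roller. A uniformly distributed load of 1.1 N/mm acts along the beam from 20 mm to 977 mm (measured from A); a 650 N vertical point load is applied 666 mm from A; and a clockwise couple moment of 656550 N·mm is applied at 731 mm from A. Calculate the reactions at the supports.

Resultant of the distributed load: 1.1 × 957 = 1052.7 N at 498.5 mm from A.
Moments about A: C_y·1027 − (1.1·957)·498.5 − 650·666 − 656550 = 0 → C_y = 1614220.95/1027 = 1571.78 ≈ 1572 N.
ΣF_y = 0: A_y + 1571.78 − 1.1·957 − 650 = 0 → A_y = 130.9 N.
ΣF_x = 0: no horizontal applied forces, so A_x = 0.

A_x = 0, A_y = 130.9 N, C_y = 1572 N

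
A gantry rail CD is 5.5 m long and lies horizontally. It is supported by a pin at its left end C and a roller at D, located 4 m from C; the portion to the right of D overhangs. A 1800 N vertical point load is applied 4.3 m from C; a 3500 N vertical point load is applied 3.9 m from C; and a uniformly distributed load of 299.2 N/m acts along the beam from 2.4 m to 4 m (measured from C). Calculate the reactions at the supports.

Resultant of the distributed load: 299.2 × 1.6 = 478.72 N at 3.2 m from C.
Moments about C: D_y·4 − 1800·4.3 − 3500·3.9 − (299.2·1.6)·3.2 = 0 → D_y = 22921.904/4 = 5730.48 ≈ 5730 N.
ΣF_y = 0: C_y + 5730.48 − 1800 − 3500 − 299.2·1.6 = 0 → C_y = 48.24 N.
ΣF_x = 0: no horizontal applied forces, so C_x = 0.

C_x = 0, C_y = 48.24 N, D_y = 5730 N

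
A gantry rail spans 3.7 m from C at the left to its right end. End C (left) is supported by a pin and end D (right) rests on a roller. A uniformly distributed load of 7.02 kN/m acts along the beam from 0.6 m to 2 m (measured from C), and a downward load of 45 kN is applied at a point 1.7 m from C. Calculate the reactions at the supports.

C_x = 0, C_y = 30.70 kN, D_y = 24.13 kN

Resultant of the distributed load: 7.02 × 1.4 = 9.828 kN at 1.3 m from C.
ΣM about C: D_y·3.7 − (7.02·1.4)·1.3 − 45·1.7 = 0 → D_y = 89.2764/3.7 = 24.1288 ≈ 24.13 kN.
ΣF_y = 0: C_y + 24.1288 − 7.02·1.4 − 45 = 0 → C_y = 30.70 kN.
ΣF_x = 0: no horizontal applied forces, so C_x = 0.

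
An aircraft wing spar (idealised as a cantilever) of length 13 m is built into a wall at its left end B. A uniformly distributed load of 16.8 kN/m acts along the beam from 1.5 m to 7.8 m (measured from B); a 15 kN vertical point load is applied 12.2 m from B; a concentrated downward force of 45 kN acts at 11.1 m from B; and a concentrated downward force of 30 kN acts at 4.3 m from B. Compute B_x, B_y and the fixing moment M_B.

B_x = 0, B_y = 195.8 kN, M_B = 1304 kN·m

Resultant of the distributed load: 16.8 × 6.3 = 105.84 kN at 4.65 m from B.
ΣF_x = 0: B_x = 0.
ΣF_y = 0: B_y − 16.8·6.3 − 15 − 45 − 30 = 0 → B_y = 195.8 kN.
ΣM about B: M_B − (16.8·6.3)·4.65 − 15·12.2 − 45·11.1 − 30·4.3 = 0 → M_B = 1304 kN·m.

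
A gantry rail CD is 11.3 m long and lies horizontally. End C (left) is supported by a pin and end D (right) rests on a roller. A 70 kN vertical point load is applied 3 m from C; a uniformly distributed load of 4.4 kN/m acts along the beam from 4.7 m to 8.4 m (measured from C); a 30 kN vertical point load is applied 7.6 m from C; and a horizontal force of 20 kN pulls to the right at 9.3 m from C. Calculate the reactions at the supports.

C_x = -20.00 kN, C_y = 68.08 kN, D_y = 48.20 kN

Resultant of the distributed load: 4.4 × 3.7 = 16.28 kN at 6.55 m from C.
ΣM about C: D_y·11.3 − 70·3 − (4.4·3.7)·6.55 − 30·7.6 = 0 → D_y = 544.634/11.3 = 48.1977 ≈ 48.20 kN.
ΣF_y = 0: C_y + 48.1977 − 70 − 4.4·3.7 − 30 = 0 → C_y = 68.08 kN.
ΣF_x = 0: C_x + 20 = 0 → C_x = -20.00 kN.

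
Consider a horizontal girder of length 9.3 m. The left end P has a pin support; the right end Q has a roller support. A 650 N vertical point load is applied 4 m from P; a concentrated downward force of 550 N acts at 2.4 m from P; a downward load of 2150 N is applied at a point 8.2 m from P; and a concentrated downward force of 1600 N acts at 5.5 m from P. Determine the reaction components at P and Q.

ΣM about P: Q_y·9.3 − 650·4 − 550·2.4 − 2150·8.2 − 1600·5.5 = 0 → Q_y = 30350/9.3 = 3263.44 ≈ 3263 N.
ΣF_y = 0: P_y + 3263.44 − 650 − 550 − 2150 − 1600 = 0 → P_y = 1687 N.
ΣF_x = 0: no horizontal applied forces, so P_x = 0.

P_x = 0, P_y = 1687 N, Q_y = 3263 N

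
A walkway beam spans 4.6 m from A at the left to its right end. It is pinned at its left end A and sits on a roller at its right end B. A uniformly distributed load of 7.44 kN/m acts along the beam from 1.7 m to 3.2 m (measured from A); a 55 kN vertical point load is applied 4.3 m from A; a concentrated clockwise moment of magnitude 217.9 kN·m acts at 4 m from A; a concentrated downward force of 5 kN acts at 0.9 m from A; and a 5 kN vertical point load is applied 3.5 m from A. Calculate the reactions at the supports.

Resultant of the distributed load: 7.44 × 1.5 = 11.16 kN at 2.45 m from A.
Taking moments about A: B_y·4.6 − (7.44·1.5)·2.45 − 55·4.3 − 217.9 − 5·0.9 − 5·3.5 = 0 → B_y = 503.742/4.6 = 109.509 ≈ 109.5 kN.
ΣF_y = 0: A_y + 109.509 − 7.44·1.5 − 55 − 5 − 5 = 0 → A_y = -33.35 kN.
ΣF_x = 0: no horizontal applied forces, so A_x = 0.

A_x = 0, A_y = -33.35 kN, B_y = 109.5 kN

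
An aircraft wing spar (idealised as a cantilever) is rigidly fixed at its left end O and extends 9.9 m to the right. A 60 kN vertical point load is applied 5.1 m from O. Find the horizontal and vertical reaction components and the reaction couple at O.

ΣF_x = 0: O_x = 0.
ΣF_y = 0: O_y − 60 = 0 → O_y = 60.00 kN.
ΣM about O: M_O − 60·5.1 = 0 → M_O = 306.0 kN·m.

O_x = 0, O_y = 60.00 kN, M_O = 306.0 kN·m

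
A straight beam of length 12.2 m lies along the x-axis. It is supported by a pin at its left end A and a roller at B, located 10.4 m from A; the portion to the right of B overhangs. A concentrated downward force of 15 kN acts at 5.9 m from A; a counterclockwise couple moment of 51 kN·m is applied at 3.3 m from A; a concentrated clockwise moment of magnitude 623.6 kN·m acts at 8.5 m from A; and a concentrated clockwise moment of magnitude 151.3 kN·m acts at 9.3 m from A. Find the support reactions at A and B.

A_x = 0, A_y = -63.12 kN, B_y = 78.12 kN

ΣM about A: B_y·10.4 − 15·5.9 + 51 − 623.6 − 151.3 = 0 → B_y = 812.4/10.4 = 78.1154 ≈ 78.12 kN.
ΣF_y = 0: A_y + 78.1154 − 15 = 0 → A_y = -63.12 kN.
ΣF_x = 0: no horizontal applied forces, so A_x = 0.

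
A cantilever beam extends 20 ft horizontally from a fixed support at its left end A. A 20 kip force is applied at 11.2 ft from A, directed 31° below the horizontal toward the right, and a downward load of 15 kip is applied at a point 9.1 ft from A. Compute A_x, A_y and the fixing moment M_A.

A_x = -17.14 kip, A_y = 25.30 kip, M_A = 251.9 kip·ft

ΣF_x = 0: A_x + 20·cos31° = 0 → A_x = -17.14 kip.
ΣF_y = 0: A_y − 20·sin31° − 15 = 0 → A_y = 25.30 kip.
ΣM about A: M_A − 20·sin31°·11.2 − 15·9.1 = 0 → M_A = 251.9 kip·ft.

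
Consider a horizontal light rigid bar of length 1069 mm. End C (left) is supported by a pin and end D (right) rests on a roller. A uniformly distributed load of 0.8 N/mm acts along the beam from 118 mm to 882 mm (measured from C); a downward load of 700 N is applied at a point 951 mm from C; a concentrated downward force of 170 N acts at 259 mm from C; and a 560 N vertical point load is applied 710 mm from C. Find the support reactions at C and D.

Resultant of the distributed load: 0.8 × 764 = 611.2 N at 500 mm from C.
ΣM about C: D_y·1069 − (0.8·764)·500 − 700·951 − 170·259 − 560·710 = 0 → D_y = 1412930/1069 = 1321.73 ≈ 1322 N.
ΣF_y = 0: C_y + 1321.73 − 0.8·764 − 700 − 170 − 560 = 0 → C_y = 719.5 N.
ΣF_x = 0: no horizontal applied forces, so C_x = 0.

C_x = 0, C_y = 719.5 N, D_y = 1322 N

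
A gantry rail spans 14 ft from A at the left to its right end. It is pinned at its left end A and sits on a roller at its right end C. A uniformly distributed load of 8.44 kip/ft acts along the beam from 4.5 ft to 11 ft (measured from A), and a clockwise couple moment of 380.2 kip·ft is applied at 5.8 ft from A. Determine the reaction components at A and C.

A_x = 0, A_y = -2.666 kip, C_y = 57.53 kip

Resultant of the distributed load: 8.44 × 6.5 = 54.86 kip at 7.75 ft from A.
ΣM about A: C_y·14 − (8.44·6.5)·7.75 − 380.2 = 0 → C_y = 805.365/14 = 57.5261 ≈ 57.53 kip.
ΣF_y = 0: A_y + 57.5261 − 8.44·6.5 = 0 → A_y = -2.666 kip.
ΣF_x = 0: no horizontal applied forces, so A_x = 0.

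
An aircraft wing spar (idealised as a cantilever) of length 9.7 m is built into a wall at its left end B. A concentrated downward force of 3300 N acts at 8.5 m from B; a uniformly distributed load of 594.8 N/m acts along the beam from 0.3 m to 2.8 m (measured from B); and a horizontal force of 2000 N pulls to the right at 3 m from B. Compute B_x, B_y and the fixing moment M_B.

Resultant of the distributed load: 594.8 × 2.5 = 1487 N at 1.55 m from B.
ΣF_x = 0: B_x + 2000 = 0 → B_x = -2000 N.
ΣF_y = 0: B_y − 3300 − 594.8·2.5 = 0 → B_y = 4787 N.
ΣM about B: M_B − 3300·8.5 − (594.8·2.5)·1.55 = 0 → M_B = 30350 N·m.

B_x = -2000 N, B_y = 4787 N, M_B = 30350 N·m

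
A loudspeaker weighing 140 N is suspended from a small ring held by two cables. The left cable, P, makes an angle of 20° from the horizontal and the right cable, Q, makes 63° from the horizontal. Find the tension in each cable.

ΣF_x = 0: −T_P·cos20° + T_Q·cos63° = 0 → T_Q = 2.06985·T_P.
ΣF_y = 0: T_P·sin20° + T_Q·sin63° = 140.
Substitute: T_P·(0.34202 + 2.06985·0.891007) = 140 → T_P = 64.036 ≈ 64.04 N.
Then T_Q = 2.06985 × 64.036 = 132.5 N.

T_P = 64.04 N, T_Q = 132.5 N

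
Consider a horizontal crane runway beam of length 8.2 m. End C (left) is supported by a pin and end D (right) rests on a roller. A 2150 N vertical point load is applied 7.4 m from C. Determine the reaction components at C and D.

Taking moments about C: D_y·8.2 − 2150·7.4 = 0 → D_y = 15910/8.2 = 1940.24 ≈ 1940 N.
ΣF_y = 0: C_y + 1940.24 − 2150 = 0 → C_y = 209.8 N.
ΣF_x = 0: no horizontal applied forces, so C_x = 0.

C_x = 0, C_y = 209.8 N, D_y = 1940 N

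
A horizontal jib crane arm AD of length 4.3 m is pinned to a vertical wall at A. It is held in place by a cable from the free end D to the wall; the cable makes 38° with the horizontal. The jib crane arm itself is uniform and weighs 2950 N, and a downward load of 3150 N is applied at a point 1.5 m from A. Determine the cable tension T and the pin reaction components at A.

ΣM about A: T·sin38°·4.3 − 2950·2.15 − 3150·1.5 = 0 → T = 11067.5/(4.3·0.615661) = 4180.61 ≈ 4181 N.
ΣF_x = 0: A_x − T·cos38° = 0 → A_x = 4180.61 × 0.788011 = 3294 N.
ΣF_y = 0: A_y + T·sin38° − 2950 − 3150 = 0 → A_y = 6100 − 4180.61 × 0.615661 = 3526 N.

T = 4181 N, A_x = 3294 N, A_y = 3526 N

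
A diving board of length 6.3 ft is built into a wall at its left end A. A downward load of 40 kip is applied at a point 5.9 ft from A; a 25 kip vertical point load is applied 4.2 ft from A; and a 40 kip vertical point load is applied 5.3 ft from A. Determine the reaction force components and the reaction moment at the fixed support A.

ΣF_x = 0: A_x = 0.
ΣF_y = 0: A_y − 40 − 25 − 40 = 0 → A_y = 105.0 kip.
ΣM about A: M_A − 40·5.9 − 25·4.2 − 40·5.3 = 0 → M_A = 553.0 kip·ft.

A_x = 0, A_y = 105.0 kip, M_A = 553.0 kip·ft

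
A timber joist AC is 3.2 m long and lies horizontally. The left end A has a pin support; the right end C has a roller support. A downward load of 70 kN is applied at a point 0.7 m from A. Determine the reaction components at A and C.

Taking moments about A: C_y·3.2 − 70·0.7 = 0 → C_y = 49/3.2 = 15.3125 ≈ 15.31 kN.
ΣF_y = 0: A_y + 15.3125 − 70 = 0 → A_y = 54.69 kN.
ΣF_x = 0: no horizontal applied forces, so A_x = 0.

A_x = 0, A_y = 54.69 kN, C_y = 15.31 kN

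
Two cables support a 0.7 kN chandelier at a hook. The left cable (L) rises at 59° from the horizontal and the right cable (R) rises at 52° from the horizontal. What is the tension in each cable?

ΣF_x = 0: −T_L·cos59° + T_R·cos52° = 0 → T_R = 0.836561·T_L.
ΣF_y = 0: T_L·sin59° + T_R·sin52° = 0.7.
Substitute: T_L·(0.857167 + 0.836561·0.788011) = 0.7 → T_L = 0.461624 ≈ 0.4616 kN.
Then T_R = 0.836561 × 0.461624 = 0.3862 kN.

T_L = 0.4616 kN, T_R = 0.3862 kN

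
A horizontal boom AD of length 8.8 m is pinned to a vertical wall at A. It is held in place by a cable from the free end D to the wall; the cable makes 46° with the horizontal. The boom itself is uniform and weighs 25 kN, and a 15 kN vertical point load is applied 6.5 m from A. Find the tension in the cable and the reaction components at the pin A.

ΣM about A: T·sin46°·8.8 − 25·4.4 − 15·6.5 = 0 → T = 207.5/(8.8·0.71934) = 32.7794 ≈ 32.78 kN.
ΣF_x = 0: A_x − T·cos46° = 0 → A_x = 32.7794 × 0.694658 = 22.77 kN.
ΣF_y = 0: A_y + T·sin46° − 25 − 15 = 0 → A_y = 40 − 32.7794 × 0.71934 = 16.42 kN.

T = 32.78 kN, A_x = 22.77 kN, A_y = 16.42 kN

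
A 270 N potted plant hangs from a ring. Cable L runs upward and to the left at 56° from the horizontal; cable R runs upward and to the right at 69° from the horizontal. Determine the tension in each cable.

T_L = 118.1 N, T_R = 184.3 N

ΣF_x = 0: −T_L·cos56° + T_R·cos69° = 0 → T_R = 1.56039·T_L.
ΣF_y = 0: T_L·sin56° + T_R·sin69° = 270.
Substitute: T_L·(0.829038 + 1.56039·0.93358) = 270 → T_L = 118.121 ≈ 118.1 N.
Then T_R = 1.56039 × 118.121 = 184.3 N.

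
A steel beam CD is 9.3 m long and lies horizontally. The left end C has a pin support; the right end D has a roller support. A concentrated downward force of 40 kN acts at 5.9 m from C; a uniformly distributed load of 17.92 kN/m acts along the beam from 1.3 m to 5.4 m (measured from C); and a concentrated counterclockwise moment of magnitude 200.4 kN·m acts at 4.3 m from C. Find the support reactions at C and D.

C_x = 0, C_y = 83.18 kN, D_y = 30.29 kN

Resultant of the distributed load: 17.92 × 4.1 = 73.472 kN at 3.35 m from C.
ΣM about C: D_y·9.3 − 40·5.9 − (17.92·4.1)·3.35 + 200.4 = 0 → D_y = 281.7312/9.3 = 30.2937 ≈ 30.29 kN.
ΣF_y = 0: C_y + 30.2937 − 40 − 17.92·4.1 = 0 → C_y = 83.18 kN.
ΣF_x = 0: no horizontal applied forces, so C_x = 0.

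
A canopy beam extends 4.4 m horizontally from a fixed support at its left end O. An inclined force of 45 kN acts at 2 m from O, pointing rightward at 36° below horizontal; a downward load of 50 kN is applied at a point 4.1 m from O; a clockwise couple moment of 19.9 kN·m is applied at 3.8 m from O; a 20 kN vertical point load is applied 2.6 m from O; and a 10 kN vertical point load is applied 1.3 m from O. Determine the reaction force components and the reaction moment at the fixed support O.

O_x = -36.41 kN, O_y = 106.5 kN, M_O = 342.8 kN·m

ΣF_x = 0: O_x + 45·cos36° = 0 → O_x = -36.41 kN.
ΣF_y = 0: O_y − 45·sin36° − 50 − 20 − 10 = 0 → O_y = 106.5 kN.
ΣM about O: M_O − 45·sin36°·2 − 50·4.1 − 19.9 − 20·2.6 − 10·1.3 = 0 → M_O = 342.8 kN·m.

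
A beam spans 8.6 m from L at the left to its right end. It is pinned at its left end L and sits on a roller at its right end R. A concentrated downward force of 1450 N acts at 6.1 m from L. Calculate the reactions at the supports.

Taking moments about L: R_y·8.6 − 1450·6.1 = 0 → R_y = 8845/8.6 = 1028.49 ≈ 1028 N.
ΣF_y = 0: L_y + 1028.49 − 1450 = 0 → L_y = 421.5 N.
ΣF_x = 0: no horizontal applied forces, so L_x = 0.

L_x = 0, L_y = 421.5 N, R_y = 1028 N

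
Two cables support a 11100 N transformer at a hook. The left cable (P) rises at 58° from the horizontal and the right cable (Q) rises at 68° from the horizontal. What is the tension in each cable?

T_P = 5140 N, T_Q = 7271 N

ΣF_x = 0: −T_P·cos58° + T_Q·cos68° = 0 → T_Q = 1.4146·T_P.
ΣF_y = 0: T_P·sin58° + T_Q·sin68° = 11100.
Substitute: T_P·(0.848048 + 1.4146·0.927184) = 11100 → T_P = 5139.74 ≈ 5140 N.
Then T_Q = 1.4146 × 5139.74 = 7271 N.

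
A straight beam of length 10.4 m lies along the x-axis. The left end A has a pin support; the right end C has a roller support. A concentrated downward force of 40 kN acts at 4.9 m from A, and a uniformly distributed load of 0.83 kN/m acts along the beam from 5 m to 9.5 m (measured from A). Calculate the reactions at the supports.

Resultant of the distributed load: 0.83 × 4.5 = 3.735 kN at 7.25 m from A.
ΣM about A: C_y·10.4 − 40·4.9 − (0.83·4.5)·7.25 = 0 → C_y = 223.07875/10.4 = 21.4499 ≈ 21.45 kN.
ΣF_y = 0: A_y + 21.4499 − 40 − 0.83·4.5 = 0 → A_y = 22.29 kN.
ΣF_x = 0: no horizontal applied forces, so A_x = 0.

A_x = 0, A_y = 22.29 kN, C_y = 21.45 kN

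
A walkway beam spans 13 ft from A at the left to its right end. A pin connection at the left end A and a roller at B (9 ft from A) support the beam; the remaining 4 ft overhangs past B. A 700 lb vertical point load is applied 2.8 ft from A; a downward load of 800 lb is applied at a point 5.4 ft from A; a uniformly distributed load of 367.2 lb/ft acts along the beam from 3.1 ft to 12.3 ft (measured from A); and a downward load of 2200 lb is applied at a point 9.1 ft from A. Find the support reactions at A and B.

A_x = 0, A_y = 1266 lb, B_y = 5812 lb

Resultant of the distributed load: 367.2 × 9.2 = 3378.24 lb at 7.7 ft from A.
Moments about A: B_y·9 − 700·2.8 − 800·5.4 − (367.2·9.2)·7.7 − 2200·9.1 = 0 → B_y = 52312.448/9 = 5812.49 ≈ 5812 lb.
ΣF_y = 0: A_y + 5812.49 − 700 − 800 − 367.2·9.2 − 2200 = 0 → A_y = 1266 lb.
ΣF_x = 0: no horizontal applied forces, so A_x = 0.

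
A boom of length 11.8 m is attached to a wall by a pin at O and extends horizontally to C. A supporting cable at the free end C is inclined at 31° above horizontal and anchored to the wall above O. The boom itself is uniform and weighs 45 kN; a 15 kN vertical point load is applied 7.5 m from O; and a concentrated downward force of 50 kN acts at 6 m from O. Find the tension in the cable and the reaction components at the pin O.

ΣM about O: T·sin31°·11.8 − 45·5.9 − 15·7.5 − 50·6 = 0 → T = 678/(11.8·0.515038) = 111.56 ≈ 111.6 kN.
ΣF_x = 0: O_x − T·cos31° = 0 → O_x = 111.56 × 0.857167 = 95.63 kN.
ΣF_y = 0: O_y + T·sin31° − 45 − 15 − 50 = 0 → O_y = 110 − 111.56 × 0.515038 = 52.54 kN.

T = 111.6 kN, O_x = 95.63 kN, O_y = 52.54 kN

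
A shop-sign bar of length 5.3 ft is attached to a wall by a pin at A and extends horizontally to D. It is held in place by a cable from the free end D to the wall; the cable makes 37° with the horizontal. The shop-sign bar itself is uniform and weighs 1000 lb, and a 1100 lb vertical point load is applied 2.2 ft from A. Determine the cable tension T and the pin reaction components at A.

ΣM about A: T·sin37°·5.3 − 1000·2.65 − 1100·2.2 = 0 → T = 5070/(5.3·0.601815) = 1589.53 ≈ 1590 lb.
ΣF_x = 0: A_x − T·cos37° = 0 → A_x = 1589.53 × 0.798636 = 1269 lb.
ΣF_y = 0: A_y + T·sin37° − 1000 − 1100 = 0 → A_y = 2100 − 1589.53 × 0.601815 = 1143 lb.

T = 1590 lb, A_x = 1269 lb, A_y = 1143 lb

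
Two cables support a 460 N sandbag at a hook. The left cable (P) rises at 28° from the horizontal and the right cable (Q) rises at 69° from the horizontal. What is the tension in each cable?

ΣF_x = 0: −T_P·cos28° + T_Q·cos69° = 0 → T_Q = 2.4638·T_P.
ΣF_y = 0: T_P·sin28° + T_Q·sin69° = 460.
Substitute: T_P·(0.469472 + 2.4638·0.93358) = 460 → T_P = 166.087 ≈ 166.1 N.
Then T_Q = 2.4638 × 166.087 = 409.2 N.

T_P = 166.1 N, T_Q = 409.2 N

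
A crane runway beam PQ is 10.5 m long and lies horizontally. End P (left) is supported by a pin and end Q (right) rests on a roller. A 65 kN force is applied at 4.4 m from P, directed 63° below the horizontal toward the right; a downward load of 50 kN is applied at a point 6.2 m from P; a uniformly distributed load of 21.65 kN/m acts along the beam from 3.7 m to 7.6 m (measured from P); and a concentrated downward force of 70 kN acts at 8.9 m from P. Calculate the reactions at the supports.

Resultant of the distributed load: 21.65 × 3.9 = 84.435 kN at 5.65 m from P.
ΣM about P: Q_y·10.5 − 65·sin63°·4.4 − 50·6.2 − (21.65·3.9)·5.65 − 70·8.9 = 0 → Q_y = 1664.89/10.5 = 158.561 ≈ 158.6 kN.
ΣF_y = 0: P_y + 158.561 − 65·sin63° − 50 − 21.65·3.9 − 70 = 0 → P_y = 103.8 kN.
ΣF_x = 0: P_x + 65·cos63° = 0 → P_x = -29.51 kN.

P_x = -29.51 kN, P_y = 103.8 kN, Q_y = 158.6 kN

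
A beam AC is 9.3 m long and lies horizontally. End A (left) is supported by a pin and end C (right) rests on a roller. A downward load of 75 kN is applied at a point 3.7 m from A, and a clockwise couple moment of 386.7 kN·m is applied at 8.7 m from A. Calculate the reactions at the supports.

ΣM about A: C_y·9.3 − 75·3.7 − 386.7 = 0 → C_y = 664.2/9.3 = 71.4194 ≈ 71.42 kN.
ΣF_y = 0: A_y + 71.4194 − 75 = 0 → A_y = 3.581 kN.
ΣF_x = 0: no horizontal applied forces, so A_x = 0.

A_x = 0, A_y = 3.581 kN, C_y = 71.42 kN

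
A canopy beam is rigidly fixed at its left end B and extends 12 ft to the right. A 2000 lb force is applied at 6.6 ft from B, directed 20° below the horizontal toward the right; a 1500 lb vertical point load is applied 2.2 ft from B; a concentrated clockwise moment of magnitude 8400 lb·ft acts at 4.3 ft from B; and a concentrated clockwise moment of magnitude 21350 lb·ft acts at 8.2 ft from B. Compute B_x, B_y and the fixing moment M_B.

ΣF_x = 0: B_x + 2000·cos20° = 0 → B_x = -1879 lb.
ΣF_y = 0: B_y − 2000·sin20° − 1500 = 0 → B_y = 2184 lb.
ΣM about B: M_B − 2000·sin20°·6.6 − 1500·2.2 − 8400 − 21350 = 0 → M_B = 37560 lb·ft.

B_x = -1879 lb, B_y = 2184 lb, M_B = 37560 lb·ft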